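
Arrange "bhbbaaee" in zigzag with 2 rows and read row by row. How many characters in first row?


Zigzag "bhbbaaee" into 2 rows:
Placing characters:
  'b' => row 0
  'h' => row 1
  'b' => row 0
  'b' => row 1
  'a' => row 0
  'a' => row 1
  'e' => row 0
  'e' => row 1
Rows:
  Row 0: "bbae"
  Row 1: "hbae"
First row length: 4

4


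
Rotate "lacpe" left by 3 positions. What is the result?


Input: "lacpe", rotate left by 3
First 3 characters: "lac"
Remaining characters: "pe"
Concatenate remaining + first: "pe" + "lac" = "pelac"

pelac


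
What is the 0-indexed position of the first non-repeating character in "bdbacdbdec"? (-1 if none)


Input: bdbacdbdec
Character frequencies:
  'a': 1
  'b': 3
  'c': 2
  'd': 3
  'e': 1
Scanning left to right for freq == 1:
  Position 0 ('b'): freq=3, skip
  Position 1 ('d'): freq=3, skip
  Position 2 ('b'): freq=3, skip
  Position 3 ('a'): unique! => answer = 3

3


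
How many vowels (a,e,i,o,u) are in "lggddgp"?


Input: lggddgp
Checking each character:
  'l' at position 0: consonant
  'g' at position 1: consonant
  'g' at position 2: consonant
  'd' at position 3: consonant
  'd' at position 4: consonant
  'g' at position 5: consonant
  'p' at position 6: consonant
Total vowels: 0

0


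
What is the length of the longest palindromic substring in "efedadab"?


Input: "efedadab"
Checking substrings for palindromes:
  [0:3] "efe" (len 3) => palindrome
  [3:6] "dad" (len 3) => palindrome
  [4:7] "ada" (len 3) => palindrome
Longest palindromic substring: "efe" with length 3

3


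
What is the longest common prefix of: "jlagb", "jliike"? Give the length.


Words: jlagb, jliike
  Position 0: all 'j' => match
  Position 1: all 'l' => match
  Position 2: ('a', 'i') => mismatch, stop
LCP = "jl" (length 2)

2


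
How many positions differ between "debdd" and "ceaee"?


Comparing "debdd" and "ceaee" position by position:
  Position 0: 'd' vs 'c' => DIFFER
  Position 1: 'e' vs 'e' => same
  Position 2: 'b' vs 'a' => DIFFER
  Position 3: 'd' vs 'e' => DIFFER
  Position 4: 'd' vs 'e' => DIFFER
Positions that differ: 4

4


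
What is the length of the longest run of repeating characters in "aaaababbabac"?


Input: "aaaababbabac"
Scanning for longest run:
  Position 1 ('a'): continues run of 'a', length=2
  Position 2 ('a'): continues run of 'a', length=3
  Position 3 ('a'): continues run of 'a', length=4
  Position 4 ('b'): new char, reset run to 1
  Position 5 ('a'): new char, reset run to 1
  Position 6 ('b'): new char, reset run to 1
  Position 7 ('b'): continues run of 'b', length=2
  Position 8 ('a'): new char, reset run to 1
  Position 9 ('b'): new char, reset run to 1
  Position 10 ('a'): new char, reset run to 1
  Position 11 ('c'): new char, reset run to 1
Longest run: 'a' with length 4

4


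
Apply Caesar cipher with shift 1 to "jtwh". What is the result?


Caesar cipher: shift "jtwh" by 1
  'j' (pos 9) + 1 = pos 10 = 'k'
  't' (pos 19) + 1 = pos 20 = 'u'
  'w' (pos 22) + 1 = pos 23 = 'x'
  'h' (pos 7) + 1 = pos 8 = 'i'
Result: kuxi

kuxi


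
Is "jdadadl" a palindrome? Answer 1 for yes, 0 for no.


Input: jdadadl
Reversed: ldadadj
  Compare pos 0 ('j') with pos 6 ('l'): MISMATCH
  Compare pos 1 ('d') with pos 5 ('d'): match
  Compare pos 2 ('a') with pos 4 ('a'): match
Result: not a palindrome

0


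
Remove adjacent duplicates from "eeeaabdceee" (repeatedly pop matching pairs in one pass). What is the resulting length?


Input: eeeaabdceee
Stack-based adjacent duplicate removal:
  Read 'e': push. Stack: e
  Read 'e': matches stack top 'e' => pop. Stack: (empty)
  Read 'e': push. Stack: e
  Read 'a': push. Stack: ea
  Read 'a': matches stack top 'a' => pop. Stack: e
  Read 'b': push. Stack: eb
  Read 'd': push. Stack: ebd
  Read 'c': push. Stack: ebdc
  Read 'e': push. Stack: ebdce
  Read 'e': matches stack top 'e' => pop. Stack: ebdc
  Read 'e': push. Stack: ebdce
Final stack: "ebdce" (length 5)

5


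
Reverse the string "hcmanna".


Input: hcmanna
Reading characters right to left:
  Position 6: 'a'
  Position 5: 'n'
  Position 4: 'n'
  Position 3: 'a'
  Position 2: 'm'
  Position 1: 'c'
  Position 0: 'h'
Reversed: annamch

annamch


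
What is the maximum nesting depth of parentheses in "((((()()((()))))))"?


Input: "((((()()((()))))))"
Tracking depth:
  Position 0 '(': depth becomes 1
  Position 1 '(': depth becomes 2
  Position 2 '(': depth becomes 3
  Position 3 '(': depth becomes 4
  Position 4 '(': depth becomes 5
  Position 5 ')': depth becomes 4
  Position 6 '(': depth becomes 5
  Position 7 ')': depth becomes 4
  Position 8 '(': depth becomes 5
  Position 9 '(': depth becomes 6
  Position 10 '(': depth becomes 7
  Position 11 ')': depth becomes 6
  Position 12 ')': depth becomes 5
  Position 13 ')': depth becomes 4
  Position 14 ')': depth becomes 3
  Position 15 ')': depth becomes 2
  Position 16 ')': depth becomes 1
  Position 17 ')': depth becomes 0
Maximum depth reached: 7

7


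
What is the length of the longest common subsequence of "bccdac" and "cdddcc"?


LCS of "bccdac" and "cdddcc"
DP table:
           c    d    d    d    c    c
      0    0    0    0    0    0    0
  b   0    0    0    0    0    0    0
  c   0    1    1    1    1    1    1
  c   0    1    1    1    1    2    2
  d   0    1    2    2    2    2    2
  a   0    1    2    2    2    2    2
  c   0    1    2    2    2    3    3
LCS length = dp[6][6] = 3

3


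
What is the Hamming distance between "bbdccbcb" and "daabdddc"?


Comparing "bbdccbcb" and "daabdddc" position by position:
  Position 0: 'b' vs 'd' => differ
  Position 1: 'b' vs 'a' => differ
  Position 2: 'd' vs 'a' => differ
  Position 3: 'c' vs 'b' => differ
  Position 4: 'c' vs 'd' => differ
  Position 5: 'b' vs 'd' => differ
  Position 6: 'c' vs 'd' => differ
  Position 7: 'b' vs 'c' => differ
Total differences (Hamming distance): 8

8


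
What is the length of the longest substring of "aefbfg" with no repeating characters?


Input: "aefbfg"
Sliding window (track last position of each char):
  Position 0 ('a'): window [0,0] length 1 -- new best
  Position 1 ('e'): window [0,1] length 2 -- new best
  Position 2 ('f'): window [0,2] length 3 -- new best
  Position 3 ('b'): window [0,3] length 4 -- new best
  Position 4 ('f'): repeat (last at 2), move window start to 3
  Position 4 ('f'): window [3,4] length 2
  Position 5 ('g'): window [3,5] length 3
Longest substring with no repeats: "aefb" with length 4

4


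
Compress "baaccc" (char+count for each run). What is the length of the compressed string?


Input: baaccc
Runs:
  'b' x 1 => "b1"
  'a' x 2 => "a2"
  'c' x 3 => "c3"
Compressed: "b1a2c3"
Compressed length: 6

6


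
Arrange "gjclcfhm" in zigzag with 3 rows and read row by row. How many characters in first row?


Zigzag "gjclcfhm" into 3 rows:
Placing characters:
  'g' => row 0
  'j' => row 1
  'c' => row 2
  'l' => row 1
  'c' => row 0
  'f' => row 1
  'h' => row 2
  'm' => row 1
Rows:
  Row 0: "gc"
  Row 1: "jlfm"
  Row 2: "ch"
First row length: 2

2


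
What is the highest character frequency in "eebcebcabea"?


Input: eebcebcabea
Character counts:
  'a': 2
  'b': 3
  'c': 2
  'e': 4
Maximum frequency: 4

4


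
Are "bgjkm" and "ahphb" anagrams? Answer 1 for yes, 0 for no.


Strings: "bgjkm", "ahphb"
Sorted first:  bgjkm
Sorted second: abhhp
Differ at position 0: 'b' vs 'a' => not anagrams

0


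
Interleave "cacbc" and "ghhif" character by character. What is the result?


Interleaving "cacbc" and "ghhif":
  Position 0: 'c' from first, 'g' from second => "cg"
  Position 1: 'a' from first, 'h' from second => "ah"
  Position 2: 'c' from first, 'h' from second => "ch"
  Position 3: 'b' from first, 'i' from second => "bi"
  Position 4: 'c' from first, 'f' from second => "cf"
Result: cgahchbicf

cgahchbicf


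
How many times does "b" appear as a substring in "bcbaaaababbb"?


Searching for "b" in "bcbaaaababbb"
Scanning each position:
  Position 0: "b" => MATCH
  Position 1: "c" => no
  Position 2: "b" => MATCH
  Position 3: "a" => no
  Position 4: "a" => no
  Position 5: "a" => no
  Position 6: "a" => no
  Position 7: "b" => MATCH
  Position 8: "a" => no
  Position 9: "b" => MATCH
  Position 10: "b" => MATCH
  Position 11: "b" => MATCH
Total occurrences: 6

6


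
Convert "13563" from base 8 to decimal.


Input: "13563" in base 8
Positional expansion:
  Digit '1' (value 1) x 8^4 = 4096
  Digit '3' (value 3) x 8^3 = 1536
  Digit '5' (value 5) x 8^2 = 320
  Digit '6' (value 6) x 8^1 = 48
  Digit '3' (value 3) x 8^0 = 3
Sum = 6003

6003


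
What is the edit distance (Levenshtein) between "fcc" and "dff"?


Computing edit distance: "fcc" -> "dff"
DP table:
           d    f    f
      0    1    2    3
  f   1    1    1    2
  c   2    2    2    2
  c   3    3    3    3
Edit distance = dp[3][3] = 3

3


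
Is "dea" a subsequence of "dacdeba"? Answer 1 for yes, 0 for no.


Check if "dea" is a subsequence of "dacdeba"
Greedy scan:
  Position 0 ('d'): matches sub[0] = 'd'
  Position 1 ('a'): no match needed
  Position 2 ('c'): no match needed
  Position 3 ('d'): no match needed
  Position 4 ('e'): matches sub[1] = 'e'
  Position 5 ('b'): no match needed
  Position 6 ('a'): matches sub[2] = 'a'
All 3 characters matched => is a subsequence

1


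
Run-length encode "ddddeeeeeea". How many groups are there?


Input: ddddeeeeeea
Scanning for consecutive runs:
  Group 1: 'd' x 4 (positions 0-3)
  Group 2: 'e' x 6 (positions 4-9)
  Group 3: 'a' x 1 (positions 10-10)
Total groups: 3

3


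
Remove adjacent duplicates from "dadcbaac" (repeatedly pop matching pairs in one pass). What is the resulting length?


Input: dadcbaac
Stack-based adjacent duplicate removal:
  Read 'd': push. Stack: d
  Read 'a': push. Stack: da
  Read 'd': push. Stack: dad
  Read 'c': push. Stack: dadc
  Read 'b': push. Stack: dadcb
  Read 'a': push. Stack: dadcba
  Read 'a': matches stack top 'a' => pop. Stack: dadcb
  Read 'c': push. Stack: dadcbc
Final stack: "dadcbc" (length 6)

6


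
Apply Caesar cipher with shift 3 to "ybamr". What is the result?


Caesar cipher: shift "ybamr" by 3
  'y' (pos 24) + 3 = pos 1 = 'b'
  'b' (pos 1) + 3 = pos 4 = 'e'
  'a' (pos 0) + 3 = pos 3 = 'd'
  'm' (pos 12) + 3 = pos 15 = 'p'
  'r' (pos 17) + 3 = pos 20 = 'u'
Result: bedpu

bedpu


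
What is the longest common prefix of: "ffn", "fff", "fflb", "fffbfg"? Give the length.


Words: ffn, fff, fflb, fffbfg
  Position 0: all 'f' => match
  Position 1: all 'f' => match
  Position 2: ('n', 'f', 'l', 'f') => mismatch, stop
LCP = "ff" (length 2)

2


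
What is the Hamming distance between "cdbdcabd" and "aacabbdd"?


Comparing "cdbdcabd" and "aacabbdd" position by position:
  Position 0: 'c' vs 'a' => differ
  Position 1: 'd' vs 'a' => differ
  Position 2: 'b' vs 'c' => differ
  Position 3: 'd' vs 'a' => differ
  Position 4: 'c' vs 'b' => differ
  Position 5: 'a' vs 'b' => differ
  Position 6: 'b' vs 'd' => differ
  Position 7: 'd' vs 'd' => same
Total differences (Hamming distance): 7

7


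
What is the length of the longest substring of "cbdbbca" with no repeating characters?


Input: "cbdbbca"
Sliding window (track last position of each char):
  Position 0 ('c'): window [0,0] length 1 -- new best
  Position 1 ('b'): window [0,1] length 2 -- new best
  Position 2 ('d'): window [0,2] length 3 -- new best
  Position 3 ('b'): repeat (last at 1), move window start to 2
  Position 3 ('b'): window [2,3] length 2
  Position 4 ('b'): repeat (last at 3), move window start to 4
  Position 4 ('b'): window [4,4] length 1
  Position 5 ('c'): window [4,5] length 2
  Position 6 ('a'): window [4,6] length 3
Longest substring with no repeats: "cbd" with length 3

3


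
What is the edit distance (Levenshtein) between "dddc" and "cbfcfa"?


Computing edit distance: "dddc" -> "cbfcfa"
DP table:
           c    b    f    c    f    a
      0    1    2    3    4    5    6
  d   1    1    2    3    4    5    6
  d   2    2    2    3    4    5    6
  d   3    3    3    3    4    5    6
  c   4    3    4    4    3    4    5
Edit distance = dp[4][6] = 5

5


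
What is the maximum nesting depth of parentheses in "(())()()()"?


Input: "(())()()()"
Tracking depth:
  Position 0 '(': depth becomes 1
  Position 1 '(': depth becomes 2
  Position 2 ')': depth becomes 1
  Position 3 ')': depth becomes 0
  Position 4 '(': depth becomes 1
  Position 5 ')': depth becomes 0
  Position 6 '(': depth becomes 1
  Position 7 ')': depth becomes 0
  Position 8 '(': depth becomes 1
  Position 9 ')': depth becomes 0
Maximum depth reached: 2

2


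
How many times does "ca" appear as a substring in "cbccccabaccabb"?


Searching for "ca" in "cbccccabaccabb"
Scanning each position:
  Position 0: "cb" => no
  Position 1: "bc" => no
  Position 2: "cc" => no
  Position 3: "cc" => no
  Position 4: "cc" => no
  Position 5: "ca" => MATCH
  Position 6: "ab" => no
  Position 7: "ba" => no
  Position 8: "ac" => no
  Position 9: "cc" => no
  Position 10: "ca" => MATCH
  Position 11: "ab" => no
  Position 12: "bb" => no
Total occurrences: 2

2


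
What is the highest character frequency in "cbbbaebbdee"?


Input: cbbbaebbdee
Character counts:
  'a': 1
  'b': 5
  'c': 1
  'd': 1
  'e': 3
Maximum frequency: 5

5


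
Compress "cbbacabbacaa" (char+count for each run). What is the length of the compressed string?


Input: cbbacabbacaa
Runs:
  'c' x 1 => "c1"
  'b' x 2 => "b2"
  'a' x 1 => "a1"
  'c' x 1 => "c1"
  'a' x 1 => "a1"
  'b' x 2 => "b2"
  'a' x 1 => "a1"
  'c' x 1 => "c1"
  'a' x 2 => "a2"
Compressed: "c1b2a1c1a1b2a1c1a2"
Compressed length: 18

18


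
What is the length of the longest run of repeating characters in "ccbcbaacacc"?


Input: "ccbcbaacacc"
Scanning for longest run:
  Position 1 ('c'): continues run of 'c', length=2
  Position 2 ('b'): new char, reset run to 1
  Position 3 ('c'): new char, reset run to 1
  Position 4 ('b'): new char, reset run to 1
  Position 5 ('a'): new char, reset run to 1
  Position 6 ('a'): continues run of 'a', length=2
  Position 7 ('c'): new char, reset run to 1
  Position 8 ('a'): new char, reset run to 1
  Position 9 ('c'): new char, reset run to 1
  Position 10 ('c'): continues run of 'c', length=2
Longest run: 'c' with length 2

2


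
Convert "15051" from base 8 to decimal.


Input: "15051" in base 8
Positional expansion:
  Digit '1' (value 1) x 8^4 = 4096
  Digit '5' (value 5) x 8^3 = 2560
  Digit '0' (value 0) x 8^2 = 0
  Digit '5' (value 5) x 8^1 = 40
  Digit '1' (value 1) x 8^0 = 1
Sum = 6697

6697


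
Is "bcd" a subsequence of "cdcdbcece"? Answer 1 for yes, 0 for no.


Check if "bcd" is a subsequence of "cdcdbcece"
Greedy scan:
  Position 0 ('c'): no match needed
  Position 1 ('d'): no match needed
  Position 2 ('c'): no match needed
  Position 3 ('d'): no match needed
  Position 4 ('b'): matches sub[0] = 'b'
  Position 5 ('c'): matches sub[1] = 'c'
  Position 6 ('e'): no match needed
  Position 7 ('c'): no match needed
  Position 8 ('e'): no match needed
Only matched 2/3 characters => not a subsequence

0


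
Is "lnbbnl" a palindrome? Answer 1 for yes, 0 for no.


Input: lnbbnl
Reversed: lnbbnl
  Compare pos 0 ('l') with pos 5 ('l'): match
  Compare pos 1 ('n') with pos 4 ('n'): match
  Compare pos 2 ('b') with pos 3 ('b'): match
Result: palindrome

1


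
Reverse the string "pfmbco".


Input: pfmbco
Reading characters right to left:
  Position 5: 'o'
  Position 4: 'c'
  Position 3: 'b'
  Position 2: 'm'
  Position 1: 'f'
  Position 0: 'p'
Reversed: ocbmfp

ocbmfp


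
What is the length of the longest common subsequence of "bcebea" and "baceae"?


LCS of "bcebea" and "baceae"
DP table:
           b    a    c    e    a    e
      0    0    0    0    0    0    0
  b   0    1    1    1    1    1    1
  c   0    1    1    2    2    2    2
  e   0    1    1    2    3    3    3
  b   0    1    1    2    3    3    3
  e   0    1    1    2    3    3    4
  a   0    1    2    2    3    4    4
LCS length = dp[6][6] = 4

4


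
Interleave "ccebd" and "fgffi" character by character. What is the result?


Interleaving "ccebd" and "fgffi":
  Position 0: 'c' from first, 'f' from second => "cf"
  Position 1: 'c' from first, 'g' from second => "cg"
  Position 2: 'e' from first, 'f' from second => "ef"
  Position 3: 'b' from first, 'f' from second => "bf"
  Position 4: 'd' from first, 'i' from second => "di"
Result: cfcgefbfdi

cfcgefbfdi


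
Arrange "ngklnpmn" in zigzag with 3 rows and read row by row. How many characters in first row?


Zigzag "ngklnpmn" into 3 rows:
Placing characters:
  'n' => row 0
  'g' => row 1
  'k' => row 2
  'l' => row 1
  'n' => row 0
  'p' => row 1
  'm' => row 2
  'n' => row 1
Rows:
  Row 0: "nn"
  Row 1: "glpn"
  Row 2: "km"
First row length: 2

2


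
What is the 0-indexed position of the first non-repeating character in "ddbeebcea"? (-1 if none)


Input: ddbeebcea
Character frequencies:
  'a': 1
  'b': 2
  'c': 1
  'd': 2
  'e': 3
Scanning left to right for freq == 1:
  Position 0 ('d'): freq=2, skip
  Position 1 ('d'): freq=2, skip
  Position 2 ('b'): freq=2, skip
  Position 3 ('e'): freq=3, skip
  Position 4 ('e'): freq=3, skip
  Position 5 ('b'): freq=2, skip
  Position 6 ('c'): unique! => answer = 6

6


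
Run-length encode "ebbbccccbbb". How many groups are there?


Input: ebbbccccbbb
Scanning for consecutive runs:
  Group 1: 'e' x 1 (positions 0-0)
  Group 2: 'b' x 3 (positions 1-3)
  Group 3: 'c' x 4 (positions 4-7)
  Group 4: 'b' x 3 (positions 8-10)
Total groups: 4

4


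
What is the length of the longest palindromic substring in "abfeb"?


Input: "abfeb"
Checking substrings for palindromes:
  No multi-char palindromic substrings found
Longest palindromic substring: "a" with length 1

1


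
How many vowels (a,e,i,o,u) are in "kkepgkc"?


Input: kkepgkc
Checking each character:
  'k' at position 0: consonant
  'k' at position 1: consonant
  'e' at position 2: vowel (running total: 1)
  'p' at position 3: consonant
  'g' at position 4: consonant
  'k' at position 5: consonant
  'c' at position 6: consonant
Total vowels: 1

1


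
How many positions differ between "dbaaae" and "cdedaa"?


Comparing "dbaaae" and "cdedaa" position by position:
  Position 0: 'd' vs 'c' => DIFFER
  Position 1: 'b' vs 'd' => DIFFER
  Position 2: 'a' vs 'e' => DIFFER
  Position 3: 'a' vs 'd' => DIFFER
  Position 4: 'a' vs 'a' => same
  Position 5: 'e' vs 'a' => DIFFER
Positions that differ: 5

5


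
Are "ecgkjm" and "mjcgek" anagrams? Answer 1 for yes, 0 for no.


Strings: "ecgkjm", "mjcgek"
Sorted first:  cegjkm
Sorted second: cegjkm
Sorted forms match => anagrams

1


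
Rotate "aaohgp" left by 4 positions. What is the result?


Input: "aaohgp", rotate left by 4
First 4 characters: "aaoh"
Remaining characters: "gp"
Concatenate remaining + first: "gp" + "aaoh" = "gpaaoh"

gpaaoh


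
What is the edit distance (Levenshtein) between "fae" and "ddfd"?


Computing edit distance: "fae" -> "ddfd"
DP table:
           d    d    f    d
      0    1    2    3    4
  f   1    1    2    2    3
  a   2    2    2    3    3
  e   3    3    3    3    4
Edit distance = dp[3][4] = 4

4


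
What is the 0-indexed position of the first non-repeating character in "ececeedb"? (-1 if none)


Input: ececeedb
Character frequencies:
  'b': 1
  'c': 2
  'd': 1
  'e': 4
Scanning left to right for freq == 1:
  Position 0 ('e'): freq=4, skip
  Position 1 ('c'): freq=2, skip
  Position 2 ('e'): freq=4, skip
  Position 3 ('c'): freq=2, skip
  Position 4 ('e'): freq=4, skip
  Position 5 ('e'): freq=4, skip
  Position 6 ('d'): unique! => answer = 6

6


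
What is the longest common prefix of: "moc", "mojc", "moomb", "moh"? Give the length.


Words: moc, mojc, moomb, moh
  Position 0: all 'm' => match
  Position 1: all 'o' => match
  Position 2: ('c', 'j', 'o', 'h') => mismatch, stop
LCP = "mo" (length 2)

2


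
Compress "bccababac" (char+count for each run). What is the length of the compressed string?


Input: bccababac
Runs:
  'b' x 1 => "b1"
  'c' x 2 => "c2"
  'a' x 1 => "a1"
  'b' x 1 => "b1"
  'a' x 1 => "a1"
  'b' x 1 => "b1"
  'a' x 1 => "a1"
  'c' x 1 => "c1"
Compressed: "b1c2a1b1a1b1a1c1"
Compressed length: 16

16


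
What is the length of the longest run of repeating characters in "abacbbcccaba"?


Input: "abacbbcccaba"
Scanning for longest run:
  Position 1 ('b'): new char, reset run to 1
  Position 2 ('a'): new char, reset run to 1
  Position 3 ('c'): new char, reset run to 1
  Position 4 ('b'): new char, reset run to 1
  Position 5 ('b'): continues run of 'b', length=2
  Position 6 ('c'): new char, reset run to 1
  Position 7 ('c'): continues run of 'c', length=2
  Position 8 ('c'): continues run of 'c', length=3
  Position 9 ('a'): new char, reset run to 1
  Position 10 ('b'): new char, reset run to 1
  Position 11 ('a'): new char, reset run to 1
Longest run: 'c' with length 3

3


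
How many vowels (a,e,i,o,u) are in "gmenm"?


Input: gmenm
Checking each character:
  'g' at position 0: consonant
  'm' at position 1: consonant
  'e' at position 2: vowel (running total: 1)
  'n' at position 3: consonant
  'm' at position 4: consonant
Total vowels: 1

1


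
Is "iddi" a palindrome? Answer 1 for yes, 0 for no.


Input: iddi
Reversed: iddi
  Compare pos 0 ('i') with pos 3 ('i'): match
  Compare pos 1 ('d') with pos 2 ('d'): match
Result: palindrome

1


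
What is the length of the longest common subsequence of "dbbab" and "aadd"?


LCS of "dbbab" and "aadd"
DP table:
           a    a    d    d
      0    0    0    0    0
  d   0    0    0    1    1
  b   0    0    0    1    1
  b   0    0    0    1    1
  a   0    1    1    1    1
  b   0    1    1    1    1
LCS length = dp[5][4] = 1

1


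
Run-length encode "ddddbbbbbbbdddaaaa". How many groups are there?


Input: ddddbbbbbbbdddaaaa
Scanning for consecutive runs:
  Group 1: 'd' x 4 (positions 0-3)
  Group 2: 'b' x 7 (positions 4-10)
  Group 3: 'd' x 3 (positions 11-13)
  Group 4: 'a' x 4 (positions 14-17)
Total groups: 4

4


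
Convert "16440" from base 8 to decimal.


Input: "16440" in base 8
Positional expansion:
  Digit '1' (value 1) x 8^4 = 4096
  Digit '6' (value 6) x 8^3 = 3072
  Digit '4' (value 4) x 8^2 = 256
  Digit '4' (value 4) x 8^1 = 32
  Digit '0' (value 0) x 8^0 = 0
Sum = 7456

7456


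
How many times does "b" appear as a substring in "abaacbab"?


Searching for "b" in "abaacbab"
Scanning each position:
  Position 0: "a" => no
  Position 1: "b" => MATCH
  Position 2: "a" => no
  Position 3: "a" => no
  Position 4: "c" => no
  Position 5: "b" => MATCH
  Position 6: "a" => no
  Position 7: "b" => MATCH
Total occurrences: 3

3


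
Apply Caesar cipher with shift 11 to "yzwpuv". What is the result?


Caesar cipher: shift "yzwpuv" by 11
  'y' (pos 24) + 11 = pos 9 = 'j'
  'z' (pos 25) + 11 = pos 10 = 'k'
  'w' (pos 22) + 11 = pos 7 = 'h'
  'p' (pos 15) + 11 = pos 0 = 'a'
  'u' (pos 20) + 11 = pos 5 = 'f'
  'v' (pos 21) + 11 = pos 6 = 'g'
Result: jkhafg

jkhafg


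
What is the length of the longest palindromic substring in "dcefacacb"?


Input: "dcefacacb"
Checking substrings for palindromes:
  [4:7] "aca" (len 3) => palindrome
  [5:8] "cac" (len 3) => palindrome
Longest palindromic substring: "aca" with length 3

3


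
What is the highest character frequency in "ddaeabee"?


Input: ddaeabee
Character counts:
  'a': 2
  'b': 1
  'd': 2
  'e': 3
Maximum frequency: 3

3


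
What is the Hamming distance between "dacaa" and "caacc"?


Comparing "dacaa" and "caacc" position by position:
  Position 0: 'd' vs 'c' => differ
  Position 1: 'a' vs 'a' => same
  Position 2: 'c' vs 'a' => differ
  Position 3: 'a' vs 'c' => differ
  Position 4: 'a' vs 'c' => differ
Total differences (Hamming distance): 4

4


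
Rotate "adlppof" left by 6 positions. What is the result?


Input: "adlppof", rotate left by 6
First 6 characters: "adlppo"
Remaining characters: "f"
Concatenate remaining + first: "f" + "adlppo" = "fadlppo"

fadlppo


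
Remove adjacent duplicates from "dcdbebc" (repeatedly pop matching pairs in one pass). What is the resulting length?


Input: dcdbebc
Stack-based adjacent duplicate removal:
  Read 'd': push. Stack: d
  Read 'c': push. Stack: dc
  Read 'd': push. Stack: dcd
  Read 'b': push. Stack: dcdb
  Read 'e': push. Stack: dcdbe
  Read 'b': push. Stack: dcdbeb
  Read 'c': push. Stack: dcdbebc
Final stack: "dcdbebc" (length 7)

7


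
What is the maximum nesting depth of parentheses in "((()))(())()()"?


Input: "((()))(())()()"
Tracking depth:
  Position 0 '(': depth becomes 1
  Position 1 '(': depth becomes 2
  Position 2 '(': depth becomes 3
  Position 3 ')': depth becomes 2
  Position 4 ')': depth becomes 1
  Position 5 ')': depth becomes 0
  Position 6 '(': depth becomes 1
  Position 7 '(': depth becomes 2
  Position 8 ')': depth becomes 1
  Position 9 ')': depth becomes 0
  Position 10 '(': depth becomes 1
  Position 11 ')': depth becomes 0
  Position 12 '(': depth becomes 1
  Position 13 ')': depth becomes 0
Maximum depth reached: 3

3


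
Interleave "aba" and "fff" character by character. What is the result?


Interleaving "aba" and "fff":
  Position 0: 'a' from first, 'f' from second => "af"
  Position 1: 'b' from first, 'f' from second => "bf"
  Position 2: 'a' from first, 'f' from second => "af"
Result: afbfaf

afbfaf


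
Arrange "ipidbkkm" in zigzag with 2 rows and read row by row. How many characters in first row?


Zigzag "ipidbkkm" into 2 rows:
Placing characters:
  'i' => row 0
  'p' => row 1
  'i' => row 0
  'd' => row 1
  'b' => row 0
  'k' => row 1
  'k' => row 0
  'm' => row 1
Rows:
  Row 0: "iibk"
  Row 1: "pdkm"
First row length: 4

4


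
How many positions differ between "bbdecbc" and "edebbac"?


Comparing "bbdecbc" and "edebbac" position by position:
  Position 0: 'b' vs 'e' => DIFFER
  Position 1: 'b' vs 'd' => DIFFER
  Position 2: 'd' vs 'e' => DIFFER
  Position 3: 'e' vs 'b' => DIFFER
  Position 4: 'c' vs 'b' => DIFFER
  Position 5: 'b' vs 'a' => DIFFER
  Position 6: 'c' vs 'c' => same
Positions that differ: 6

6


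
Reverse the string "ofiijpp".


Input: ofiijpp
Reading characters right to left:
  Position 6: 'p'
  Position 5: 'p'
  Position 4: 'j'
  Position 3: 'i'
  Position 2: 'i'
  Position 1: 'f'
  Position 0: 'o'
Reversed: ppjiifo

ppjiifo


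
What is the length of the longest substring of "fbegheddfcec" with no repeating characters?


Input: "fbegheddfcec"
Sliding window (track last position of each char):
  Position 0 ('f'): window [0,0] length 1 -- new best
  Position 1 ('b'): window [0,1] length 2 -- new best
  Position 2 ('e'): window [0,2] length 3 -- new best
  Position 3 ('g'): window [0,3] length 4 -- new best
  Position 4 ('h'): window [0,4] length 5 -- new best
  Position 5 ('e'): repeat (last at 2), move window start to 3
  Position 5 ('e'): window [3,5] length 3
  Position 6 ('d'): window [3,6] length 4
  Position 7 ('d'): repeat (last at 6), move window start to 7
  Position 7 ('d'): window [7,7] length 1
  Position 8 ('f'): window [7,8] length 2
  Position 9 ('c'): window [7,9] length 3
  Position 10 ('e'): window [7,10] length 4
  Position 11 ('c'): repeat (last at 9), move window start to 10
  Position 11 ('c'): window [10,11] length 2
Longest substring with no repeats: "fbegh" with length 5

5


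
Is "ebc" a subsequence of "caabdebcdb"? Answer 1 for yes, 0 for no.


Check if "ebc" is a subsequence of "caabdebcdb"
Greedy scan:
  Position 0 ('c'): no match needed
  Position 1 ('a'): no match needed
  Position 2 ('a'): no match needed
  Position 3 ('b'): no match needed
  Position 4 ('d'): no match needed
  Position 5 ('e'): matches sub[0] = 'e'
  Position 6 ('b'): matches sub[1] = 'b'
  Position 7 ('c'): matches sub[2] = 'c'
  Position 8 ('d'): no match needed
  Position 9 ('b'): no match needed
All 3 characters matched => is a subsequence

1


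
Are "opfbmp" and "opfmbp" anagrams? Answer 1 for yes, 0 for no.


Strings: "opfbmp", "opfmbp"
Sorted first:  bfmopp
Sorted second: bfmopp
Sorted forms match => anagrams

1


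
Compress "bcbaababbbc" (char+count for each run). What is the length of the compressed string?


Input: bcbaababbbc
Runs:
  'b' x 1 => "b1"
  'c' x 1 => "c1"
  'b' x 1 => "b1"
  'a' x 2 => "a2"
  'b' x 1 => "b1"
  'a' x 1 => "a1"
  'b' x 3 => "b3"
  'c' x 1 => "c1"
Compressed: "b1c1b1a2b1a1b3c1"
Compressed length: 16

16


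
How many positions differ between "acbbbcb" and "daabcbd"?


Comparing "acbbbcb" and "daabcbd" position by position:
  Position 0: 'a' vs 'd' => DIFFER
  Position 1: 'c' vs 'a' => DIFFER
  Position 2: 'b' vs 'a' => DIFFER
  Position 3: 'b' vs 'b' => same
  Position 4: 'b' vs 'c' => DIFFER
  Position 5: 'c' vs 'b' => DIFFER
  Position 6: 'b' vs 'd' => DIFFER
Positions that differ: 6

6


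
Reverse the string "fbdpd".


Input: fbdpd
Reading characters right to left:
  Position 4: 'd'
  Position 3: 'p'
  Position 2: 'd'
  Position 1: 'b'
  Position 0: 'f'
Reversed: dpdbf

dpdbf


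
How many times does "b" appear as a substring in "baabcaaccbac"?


Searching for "b" in "baabcaaccbac"
Scanning each position:
  Position 0: "b" => MATCH
  Position 1: "a" => no
  Position 2: "a" => no
  Position 3: "b" => MATCH
  Position 4: "c" => no
  Position 5: "a" => no
  Position 6: "a" => no
  Position 7: "c" => no
  Position 8: "c" => no
  Position 9: "b" => MATCH
  Position 10: "a" => no
  Position 11: "c" => no
Total occurrences: 3

3


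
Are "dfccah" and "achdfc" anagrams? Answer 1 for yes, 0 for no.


Strings: "dfccah", "achdfc"
Sorted first:  accdfh
Sorted second: accdfh
Sorted forms match => anagrams

1


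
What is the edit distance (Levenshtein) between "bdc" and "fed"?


Computing edit distance: "bdc" -> "fed"
DP table:
           f    e    d
      0    1    2    3
  b   1    1    2    3
  d   2    2    2    2
  c   3    3    3    3
Edit distance = dp[3][3] = 3

3


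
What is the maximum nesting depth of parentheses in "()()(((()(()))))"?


Input: "()()(((()(()))))"
Tracking depth:
  Position 0 '(': depth becomes 1
  Position 1 ')': depth becomes 0
  Position 2 '(': depth becomes 1
  Position 3 ')': depth becomes 0
  Position 4 '(': depth becomes 1
  Position 5 '(': depth becomes 2
  Position 6 '(': depth becomes 3
  Position 7 '(': depth becomes 4
  Position 8 ')': depth becomes 3
  Position 9 '(': depth becomes 4
  Position 10 '(': depth becomes 5
  Position 11 ')': depth becomes 4
  Position 12 ')': depth becomes 3
  Position 13 ')': depth becomes 2
  Position 14 ')': depth becomes 1
  Position 15 ')': depth becomes 0
Maximum depth reached: 5

5


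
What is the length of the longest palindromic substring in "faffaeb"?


Input: "faffaeb"
Checking substrings for palindromes:
  [1:5] "affa" (len 4) => palindrome
  [0:3] "faf" (len 3) => palindrome
  [2:4] "ff" (len 2) => palindrome
Longest palindromic substring: "affa" with length 4

4


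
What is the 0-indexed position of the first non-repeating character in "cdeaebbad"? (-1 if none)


Input: cdeaebbad
Character frequencies:
  'a': 2
  'b': 2
  'c': 1
  'd': 2
  'e': 2
Scanning left to right for freq == 1:
  Position 0 ('c'): unique! => answer = 0

0


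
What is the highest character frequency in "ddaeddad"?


Input: ddaeddad
Character counts:
  'a': 2
  'd': 5
  'e': 1
Maximum frequency: 5

5


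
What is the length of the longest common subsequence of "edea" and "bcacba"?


LCS of "edea" and "bcacba"
DP table:
           b    c    a    c    b    a
      0    0    0    0    0    0    0
  e   0    0    0    0    0    0    0
  d   0    0    0    0    0    0    0
  e   0    0    0    0    0    0    0
  a   0    0    0    1    1    1    1
LCS length = dp[4][6] = 1

1


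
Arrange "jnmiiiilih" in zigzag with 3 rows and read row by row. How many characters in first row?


Zigzag "jnmiiiilih" into 3 rows:
Placing characters:
  'j' => row 0
  'n' => row 1
  'm' => row 2
  'i' => row 1
  'i' => row 0
  'i' => row 1
  'i' => row 2
  'l' => row 1
  'i' => row 0
  'h' => row 1
Rows:
  Row 0: "jii"
  Row 1: "niilh"
  Row 2: "mi"
First row length: 3

3


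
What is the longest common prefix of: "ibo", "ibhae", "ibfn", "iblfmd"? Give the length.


Words: ibo, ibhae, ibfn, iblfmd
  Position 0: all 'i' => match
  Position 1: all 'b' => match
  Position 2: ('o', 'h', 'f', 'l') => mismatch, stop
LCP = "ib" (length 2)

2


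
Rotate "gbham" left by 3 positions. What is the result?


Input: "gbham", rotate left by 3
First 3 characters: "gbh"
Remaining characters: "am"
Concatenate remaining + first: "am" + "gbh" = "amgbh"

amgbh


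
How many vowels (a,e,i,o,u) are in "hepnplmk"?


Input: hepnplmk
Checking each character:
  'h' at position 0: consonant
  'e' at position 1: vowel (running total: 1)
  'p' at position 2: consonant
  'n' at position 3: consonant
  'p' at position 4: consonant
  'l' at position 5: consonant
  'm' at position 6: consonant
  'k' at position 7: consonant
Total vowels: 1

1


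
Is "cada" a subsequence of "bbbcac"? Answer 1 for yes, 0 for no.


Check if "cada" is a subsequence of "bbbcac"
Greedy scan:
  Position 0 ('b'): no match needed
  Position 1 ('b'): no match needed
  Position 2 ('b'): no match needed
  Position 3 ('c'): matches sub[0] = 'c'
  Position 4 ('a'): matches sub[1] = 'a'
  Position 5 ('c'): no match needed
Only matched 2/4 characters => not a subsequence

0


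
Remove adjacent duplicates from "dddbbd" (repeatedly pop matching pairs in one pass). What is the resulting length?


Input: dddbbd
Stack-based adjacent duplicate removal:
  Read 'd': push. Stack: d
  Read 'd': matches stack top 'd' => pop. Stack: (empty)
  Read 'd': push. Stack: d
  Read 'b': push. Stack: db
  Read 'b': matches stack top 'b' => pop. Stack: d
  Read 'd': matches stack top 'd' => pop. Stack: (empty)
Final stack: "" (length 0)

0


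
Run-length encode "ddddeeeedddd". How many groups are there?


Input: ddddeeeedddd
Scanning for consecutive runs:
  Group 1: 'd' x 4 (positions 0-3)
  Group 2: 'e' x 4 (positions 4-7)
  Group 3: 'd' x 4 (positions 8-11)
Total groups: 3

3


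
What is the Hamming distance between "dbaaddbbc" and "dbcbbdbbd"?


Comparing "dbaaddbbc" and "dbcbbdbbd" position by position:
  Position 0: 'd' vs 'd' => same
  Position 1: 'b' vs 'b' => same
  Position 2: 'a' vs 'c' => differ
  Position 3: 'a' vs 'b' => differ
  Position 4: 'd' vs 'b' => differ
  Position 5: 'd' vs 'd' => same
  Position 6: 'b' vs 'b' => same
  Position 7: 'b' vs 'b' => same
  Position 8: 'c' vs 'd' => differ
Total differences (Hamming distance): 4

4


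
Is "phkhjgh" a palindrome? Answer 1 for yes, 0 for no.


Input: phkhjgh
Reversed: hgjhkhp
  Compare pos 0 ('p') with pos 6 ('h'): MISMATCH
  Compare pos 1 ('h') with pos 5 ('g'): MISMATCH
  Compare pos 2 ('k') with pos 4 ('j'): MISMATCH
Result: not a palindrome

0


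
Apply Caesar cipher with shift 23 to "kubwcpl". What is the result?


Caesar cipher: shift "kubwcpl" by 23
  'k' (pos 10) + 23 = pos 7 = 'h'
  'u' (pos 20) + 23 = pos 17 = 'r'
  'b' (pos 1) + 23 = pos 24 = 'y'
  'w' (pos 22) + 23 = pos 19 = 't'
  'c' (pos 2) + 23 = pos 25 = 'z'
  'p' (pos 15) + 23 = pos 12 = 'm'
  'l' (pos 11) + 23 = pos 8 = 'i'
Result: hrytzmi

hrytzmi


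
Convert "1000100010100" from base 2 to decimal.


Input: "1000100010100" in base 2
Positional expansion:
  Digit '1' (value 1) x 2^12 = 4096
  Digit '0' (value 0) x 2^11 = 0
  Digit '0' (value 0) x 2^10 = 0
  Digit '0' (value 0) x 2^9 = 0
  Digit '1' (value 1) x 2^8 = 256
  Digit '0' (value 0) x 2^7 = 0
  Digit '0' (value 0) x 2^6 = 0
  Digit '0' (value 0) x 2^5 = 0
  Digit '1' (value 1) x 2^4 = 16
  Digit '0' (value 0) x 2^3 = 0
  Digit '1' (value 1) x 2^2 = 4
  Digit '0' (value 0) x 2^1 = 0
  Digit '0' (value 0) x 2^0 = 0
Sum = 4372

4372


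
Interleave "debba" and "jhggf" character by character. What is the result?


Interleaving "debba" and "jhggf":
  Position 0: 'd' from first, 'j' from second => "dj"
  Position 1: 'e' from first, 'h' from second => "eh"
  Position 2: 'b' from first, 'g' from second => "bg"
  Position 3: 'b' from first, 'g' from second => "bg"
  Position 4: 'a' from first, 'f' from second => "af"
Result: djehbgbgaf

djehbgbgaf


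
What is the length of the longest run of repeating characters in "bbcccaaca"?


Input: "bbcccaaca"
Scanning for longest run:
  Position 1 ('b'): continues run of 'b', length=2
  Position 2 ('c'): new char, reset run to 1
  Position 3 ('c'): continues run of 'c', length=2
  Position 4 ('c'): continues run of 'c', length=3
  Position 5 ('a'): new char, reset run to 1
  Position 6 ('a'): continues run of 'a', length=2
  Position 7 ('c'): new char, reset run to 1
  Position 8 ('a'): new char, reset run to 1
Longest run: 'c' with length 3

3


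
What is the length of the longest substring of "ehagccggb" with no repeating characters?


Input: "ehagccggb"
Sliding window (track last position of each char):
  Position 0 ('e'): window [0,0] length 1 -- new best
  Position 1 ('h'): window [0,1] length 2 -- new best
  Position 2 ('a'): window [0,2] length 3 -- new best
  Position 3 ('g'): window [0,3] length 4 -- new best
  Position 4 ('c'): window [0,4] length 5 -- new best
  Position 5 ('c'): repeat (last at 4), move window start to 5
  Position 5 ('c'): window [5,5] length 1
  Position 6 ('g'): window [5,6] length 2
  Position 7 ('g'): repeat (last at 6), move window start to 7
  Position 7 ('g'): window [7,7] length 1
  Position 8 ('b'): window [7,8] length 2
Longest substring with no repeats: "ehagc" with length 5

5


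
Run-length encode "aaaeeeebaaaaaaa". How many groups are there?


Input: aaaeeeebaaaaaaa
Scanning for consecutive runs:
  Group 1: 'a' x 3 (positions 0-2)
  Group 2: 'e' x 4 (positions 3-6)
  Group 3: 'b' x 1 (positions 7-7)
  Group 4: 'a' x 7 (positions 8-14)
Total groups: 4

4


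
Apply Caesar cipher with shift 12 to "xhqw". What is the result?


Caesar cipher: shift "xhqw" by 12
  'x' (pos 23) + 12 = pos 9 = 'j'
  'h' (pos 7) + 12 = pos 19 = 't'
  'q' (pos 16) + 12 = pos 2 = 'c'
  'w' (pos 22) + 12 = pos 8 = 'i'
Result: jtci

jtci


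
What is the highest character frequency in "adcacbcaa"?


Input: adcacbcaa
Character counts:
  'a': 4
  'b': 1
  'c': 3
  'd': 1
Maximum frequency: 4

4


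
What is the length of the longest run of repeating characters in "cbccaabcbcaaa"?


Input: "cbccaabcbcaaa"
Scanning for longest run:
  Position 1 ('b'): new char, reset run to 1
  Position 2 ('c'): new char, reset run to 1
  Position 3 ('c'): continues run of 'c', length=2
  Position 4 ('a'): new char, reset run to 1
  Position 5 ('a'): continues run of 'a', length=2
  Position 6 ('b'): new char, reset run to 1
  Position 7 ('c'): new char, reset run to 1
  Position 8 ('b'): new char, reset run to 1
  Position 9 ('c'): new char, reset run to 1
  Position 10 ('a'): new char, reset run to 1
  Position 11 ('a'): continues run of 'a', length=2
  Position 12 ('a'): continues run of 'a', length=3
Longest run: 'a' with length 3

3


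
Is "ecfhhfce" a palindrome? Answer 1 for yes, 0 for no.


Input: ecfhhfce
Reversed: ecfhhfce
  Compare pos 0 ('e') with pos 7 ('e'): match
  Compare pos 1 ('c') with pos 6 ('c'): match
  Compare pos 2 ('f') with pos 5 ('f'): match
  Compare pos 3 ('h') with pos 4 ('h'): match
Result: palindrome

1


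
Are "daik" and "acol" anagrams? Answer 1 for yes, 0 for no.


Strings: "daik", "acol"
Sorted first:  adik
Sorted second: aclo
Differ at position 1: 'd' vs 'c' => not anagrams

0


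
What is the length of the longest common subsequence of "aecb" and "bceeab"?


LCS of "aecb" and "bceeab"
DP table:
           b    c    e    e    a    b
      0    0    0    0    0    0    0
  a   0    0    0    0    0    1    1
  e   0    0    0    1    1    1    1
  c   0    0    1    1    1    1    1
  b   0    1    1    1    1    1    2
LCS length = dp[4][6] = 2

2


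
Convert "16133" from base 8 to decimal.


Input: "16133" in base 8
Positional expansion:
  Digit '1' (value 1) x 8^4 = 4096
  Digit '6' (value 6) x 8^3 = 3072
  Digit '1' (value 1) x 8^2 = 64
  Digit '3' (value 3) x 8^1 = 24
  Digit '3' (value 3) x 8^0 = 3
Sum = 7259

7259
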